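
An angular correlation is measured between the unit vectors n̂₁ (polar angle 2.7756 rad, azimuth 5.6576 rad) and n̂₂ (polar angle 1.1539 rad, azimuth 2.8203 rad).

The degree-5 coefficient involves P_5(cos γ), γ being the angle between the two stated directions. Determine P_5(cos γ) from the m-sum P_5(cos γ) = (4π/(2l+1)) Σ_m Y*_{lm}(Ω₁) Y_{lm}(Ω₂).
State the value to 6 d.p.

0.349533

Term-by-term m-sum for l=5 (normalisation 4π/11 = 1.142397):
  [-5]  conj(Y_{5,-5})(Ω₁) = (-0.002724, -0.000037) ; Y_{5,-5}(Ω₂) = (0.010577, -0.296434) ; Δ = (-0.000040, 0.000807)
  [-4]  conj(Y_{5,-4})(Ω₁) = (0.018042, 0.013412) ; Y_{5,-4}(Ω₂) = (0.117042, 0.398570) ; Δ = (-0.003234, 0.008761)
  [-3]  conj(Y_{5,-3})(Ω₁) = (-0.032703, -0.103531) ; Y_{5,-3}(Ω₂) = (-0.071744, -0.103327) ; Δ = (-0.008351, 0.010807)
  [-2]  conj(Y_{5,-2})(Ω₁) = (-0.102901, 0.310903) ; Y_{5,-2}(Ω₂) = (-0.233375, -0.174698) ; Δ = (0.078328, -0.054580)
  [-1]  conj(Y_{5,-1})(Ω₁) = (0.442119, -0.319376) ; Y_{5,-1}(Ω₂) = (0.203098, 0.067596) ; Δ = (0.111382, -0.034979)
  [+0]  conj(Y_{5,0})(Ω₁) = (-0.203250, -0.000000) ; Y_{5,0}(Ω₂) = (0.247020, 0.000000) ; Δ = (-0.050207, -0.000000)
  [+1]  conj(Y_{5,1})(Ω₁) = (-0.442119, -0.319376) ; Y_{5,1}(Ω₂) = (-0.203098, 0.067596) ; Δ = (0.111382, 0.034979)
  [+2]  conj(Y_{5,2})(Ω₁) = (-0.102901, -0.310903) ; Y_{5,2}(Ω₂) = (-0.233375, 0.174698) ; Δ = (0.078328, 0.054580)
  [+3]  conj(Y_{5,3})(Ω₁) = (0.032703, -0.103531) ; Y_{5,3}(Ω₂) = (0.071744, -0.103327) ; Δ = (-0.008351, -0.010807)
  [+4]  conj(Y_{5,4})(Ω₁) = (0.018042, -0.013412) ; Y_{5,4}(Ω₂) = (0.117042, -0.398570) ; Δ = (-0.003234, -0.008761)
  [+5]  conj(Y_{5,5})(Ω₁) = (0.002724, -0.000037) ; Y_{5,5}(Ω₂) = (-0.010577, -0.296434) ; Δ = (-0.000040, -0.000807)
Total Σ_m = (0.305965, -0.000000). Multiply by 1.142397: (0.349533, -0.000000). P_5(cos γ) = 0.349533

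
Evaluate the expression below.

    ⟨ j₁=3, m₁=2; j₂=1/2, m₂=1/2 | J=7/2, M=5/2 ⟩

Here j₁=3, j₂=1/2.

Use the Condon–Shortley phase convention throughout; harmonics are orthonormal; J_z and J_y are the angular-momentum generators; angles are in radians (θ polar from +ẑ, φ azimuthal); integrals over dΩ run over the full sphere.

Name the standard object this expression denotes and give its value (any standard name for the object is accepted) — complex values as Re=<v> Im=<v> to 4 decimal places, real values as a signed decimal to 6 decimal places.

This is a Clebsch–Gordan (vector-coupling) coefficient.
triangle: 0!*6!*1!/8! = 720/40320
(j±m)!: 5!*1!*1!*0!*6!*1! = 86400
prefactor² = (2J+1)*Δ*N² = 86400/7
  k=0: +1/(0!*0!*1!*1!*5!*0!) = 1/120
Σ = 1/120  ⇒  CG² = 86400/7*(1/120)² = 6/7
CG = +√(6/7) = +0.925820

Clebsch–Gordan coefficient, +√(6/7) ≈ +0.925820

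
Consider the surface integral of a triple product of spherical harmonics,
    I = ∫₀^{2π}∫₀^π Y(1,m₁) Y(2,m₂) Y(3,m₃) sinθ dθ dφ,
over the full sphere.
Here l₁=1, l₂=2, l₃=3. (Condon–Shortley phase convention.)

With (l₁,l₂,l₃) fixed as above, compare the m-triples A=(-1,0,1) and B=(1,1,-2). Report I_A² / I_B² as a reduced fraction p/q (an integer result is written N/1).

Same 1,2,3: normalisation and zero-m 3j drop out of the ratio.
A: Δ: 0! 2! 4! / 7! → 1/105; sum: t=0:+1/8 = 1/8; 3j²(1 2 3; -1 0 1) = Δ·Π!·Σ² = 2/35  (sign +1)
B: Δ: 0! 2! 4! / 7! → 1/105; sum: t=0:+1/12 = 1/12; 3j²(1 2 3; 1 1 -2) = Δ·Π!·Σ² = 2/21  (sign -1)
I_A²/I_B² = (2/35)/(2/21) = 3/5

3/5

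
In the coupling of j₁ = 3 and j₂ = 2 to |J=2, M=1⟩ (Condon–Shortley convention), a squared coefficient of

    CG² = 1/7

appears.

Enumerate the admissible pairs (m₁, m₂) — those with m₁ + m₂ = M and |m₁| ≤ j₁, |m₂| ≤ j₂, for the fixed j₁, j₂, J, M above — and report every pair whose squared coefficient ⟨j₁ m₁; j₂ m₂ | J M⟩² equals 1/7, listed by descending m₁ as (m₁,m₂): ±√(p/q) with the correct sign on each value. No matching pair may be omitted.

Admissible pairs with m₁+m₂ = M = 1: (-1,2), (0,1), (1,0), (2,-1), (3,-2)
  (m₁,m₂)=(3,-2): CG² = 5/14, CG = +√(5/14)
  (m₁,m₂)=(2,-1): CG² = 0/1, CG = 0
  (m₁,m₂)=(1,0): CG² = 1/7, CG = −√(1/7)   ← matches the target
  (m₁,m₂)=(0,1): CG² = 2/7, CG = +√(2/7)
  (m₁,m₂)=(-1,2): CG² = 3/14, CG = −√(3/14)
Pairs with CG² = 1/7: (1,0): −√(1/7)

(1,0): −√(1/7)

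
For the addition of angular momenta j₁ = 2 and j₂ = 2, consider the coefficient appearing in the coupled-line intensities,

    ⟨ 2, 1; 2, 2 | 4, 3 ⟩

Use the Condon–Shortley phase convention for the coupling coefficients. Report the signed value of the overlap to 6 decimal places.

√[9·0!4!4!/9! · 3!1!4!0!7!1!] = √(10368)
  +(−1)^0/∏(0,0,1,4,3,0)! = 1/144  (running 1/144)
⟨..|..⟩ = √(10368)·(1/144) = +0.707107

+√(1/2) ≈ +0.707107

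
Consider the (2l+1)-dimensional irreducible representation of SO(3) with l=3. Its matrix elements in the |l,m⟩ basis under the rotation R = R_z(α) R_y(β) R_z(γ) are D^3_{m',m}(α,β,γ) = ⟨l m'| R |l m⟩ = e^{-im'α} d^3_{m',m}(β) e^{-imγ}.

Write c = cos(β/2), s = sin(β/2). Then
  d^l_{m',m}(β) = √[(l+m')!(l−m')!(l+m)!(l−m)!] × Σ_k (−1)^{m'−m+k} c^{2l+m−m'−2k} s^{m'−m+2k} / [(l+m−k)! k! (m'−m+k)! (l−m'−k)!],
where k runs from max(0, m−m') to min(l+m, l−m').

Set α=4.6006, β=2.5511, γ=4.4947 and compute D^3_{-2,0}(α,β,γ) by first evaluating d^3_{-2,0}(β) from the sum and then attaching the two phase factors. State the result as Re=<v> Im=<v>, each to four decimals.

Re=0.3438 Im=-0.0782

D^3_{-2,0}(4.6006,2.5511,4.4947) = e^{-i·-2·4.6006}·d^3_{-2,0}(2.5511)·e^{-i·0·4.4947}. Compute d first:
c=cos(2.551100/2)=0.290976, s=sin(2.551100/2)=0.956730; N=√[1·120·6·6]=65.726707
The bounds max(0,m−m')=2 and min(l+m,l−m')=3 give 2 terms
  k=2: (−1)^0·65.7267/(12)·0.2910^4·0.9567^2 = +0.035939
  k=3: (−1)^1·65.7267/(12)·0.2910^2·0.9567^4 = -0.388537
d^3_{-2,0}(2.5511) = +0.035939 -0.388537 = -0.352598
Phases: e^{-i·(-2)·4.6006}=-0.975110+0.221720i, e^{-i·(0)·4.4947}=+1.000000+0.000000i ⇒ D=+0.343822-0.078178i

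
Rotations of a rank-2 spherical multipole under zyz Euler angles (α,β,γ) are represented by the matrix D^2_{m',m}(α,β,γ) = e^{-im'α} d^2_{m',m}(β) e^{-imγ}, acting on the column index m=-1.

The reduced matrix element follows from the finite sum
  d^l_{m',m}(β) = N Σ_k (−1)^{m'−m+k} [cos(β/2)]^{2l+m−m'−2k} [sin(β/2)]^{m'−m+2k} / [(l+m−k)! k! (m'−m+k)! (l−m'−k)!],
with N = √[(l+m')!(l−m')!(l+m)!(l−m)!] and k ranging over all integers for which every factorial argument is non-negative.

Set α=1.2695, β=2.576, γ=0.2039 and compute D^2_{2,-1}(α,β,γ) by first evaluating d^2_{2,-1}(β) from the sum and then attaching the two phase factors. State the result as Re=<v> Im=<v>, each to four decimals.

Re=0.3420 Im=0.3567

D^2_{2,-1}(1.2695,2.5760,0.2039) = e^{-i·2·1.2695}·d^2_{2,-1}(2.5760)·e^{-i·-1·0.2039}. Compute d first:
With c≡cos(β/2)=0.279042 and s≡sin(β/2)=0.960279, N=[24·1·1·6]^{1/2}=12.000000
k∈{0} keeps every argument non-negative
  k=0: (−1)^3·12.0000/(6)·0.2790^1·0.9603^3 = -0.494187
d^2_{2,-1}(2.5760) = -0.494187
Phases: e^{-i·(2)·1.2695}=-0.823869-0.566780i, e^{-i·(-1)·0.2039}=+0.979284+0.202490i ⇒ D=+0.341995+0.356736i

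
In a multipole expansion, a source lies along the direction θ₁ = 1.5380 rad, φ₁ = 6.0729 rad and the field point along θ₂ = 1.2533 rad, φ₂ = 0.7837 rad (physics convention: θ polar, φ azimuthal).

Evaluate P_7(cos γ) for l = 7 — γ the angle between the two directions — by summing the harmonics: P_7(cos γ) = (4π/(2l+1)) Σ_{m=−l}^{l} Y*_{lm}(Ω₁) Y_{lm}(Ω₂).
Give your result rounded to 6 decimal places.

0.272396

Summing Y*_{l m}(θ₁,φ₁)·Y_{l m}(θ₂,φ₂) over m ∈ [−7, 7]; prefactor 4π/(2·7+1) = 0.837758:
  m=-7: (0.049138, -0.495731) × (0.244002, 0.249874) = (0.135860, -0.108681)  (running Σ = (0.135860, -0.108681))
  m=-6: (0.018602, -0.058255) × (-0.004375, 0.429398) = (0.024933, 0.008242)  (running Σ = (0.160793, -0.100439))
  m=-5: (-0.179091, 0.313246) × (-0.054064, 0.053154) = (-0.006968, -0.026455)  (running Σ = (0.153825, -0.126894))
  m=-4: (-0.047796, 0.053445) × (0.323406, 0.002197) = (-0.015575, 0.017180)  (running Σ = (0.138250, -0.109714))
  m=-3: (0.261269, -0.190838) × (0.138416, 0.139834) = (0.062849, 0.010119)  (running Σ = (0.201100, -0.099595))
  m=-2: (0.069621, -0.031139) × (0.000844, -0.248524) = (-0.007680, -0.017329)  (running Σ = (0.193420, -0.116924))
  m=-1: (-0.303140, 0.064703) × (0.165589, -0.165028) = (-0.039519, 0.060741)  (running Σ = (0.153901, -0.056183))
  m=0: (-0.077611, -0.000000) × (-0.223515, 0.000000) = (0.017347, 0.000000)  (running Σ = (0.171248, -0.056183))
  m=1: (0.303140, 0.064703) × (-0.165589, -0.165028) = (-0.039519, -0.060741)  (running Σ = (0.131729, -0.116924))
  m=2: (0.069621, 0.031139) × (0.000844, 0.248524) = (-0.007680, 0.017329)  (running Σ = (0.124049, -0.099595))
  m=3: (-0.261269, -0.190838) × (-0.138416, 0.139834) = (0.062849, -0.010119)  (running Σ = (0.186898, -0.109714))
  m=4: (-0.047796, -0.053445) × (0.323406, -0.002197) = (-0.015575, -0.017180)  (running Σ = (0.171323, -0.126894))
  m=5: (0.179091, 0.313246) × (0.054064, 0.053154) = (-0.006968, 0.026455)  (running Σ = (0.164356, -0.100439))
  m=6: (0.018602, 0.058255) × (-0.004375, -0.429398) = (0.024933, -0.008242)  (running Σ = (0.189289, -0.108681))
  m=7: (-0.049138, -0.495731) × (-0.244002, 0.249874) = (0.135860, 0.108681)  (running Σ = (0.325148, 0.000000))
Accumulated sum (0.325148, 0.000000); after 4π/(2l+1) scaling, (0.272396, 0.000000) ⇒ P_7 = 0.272396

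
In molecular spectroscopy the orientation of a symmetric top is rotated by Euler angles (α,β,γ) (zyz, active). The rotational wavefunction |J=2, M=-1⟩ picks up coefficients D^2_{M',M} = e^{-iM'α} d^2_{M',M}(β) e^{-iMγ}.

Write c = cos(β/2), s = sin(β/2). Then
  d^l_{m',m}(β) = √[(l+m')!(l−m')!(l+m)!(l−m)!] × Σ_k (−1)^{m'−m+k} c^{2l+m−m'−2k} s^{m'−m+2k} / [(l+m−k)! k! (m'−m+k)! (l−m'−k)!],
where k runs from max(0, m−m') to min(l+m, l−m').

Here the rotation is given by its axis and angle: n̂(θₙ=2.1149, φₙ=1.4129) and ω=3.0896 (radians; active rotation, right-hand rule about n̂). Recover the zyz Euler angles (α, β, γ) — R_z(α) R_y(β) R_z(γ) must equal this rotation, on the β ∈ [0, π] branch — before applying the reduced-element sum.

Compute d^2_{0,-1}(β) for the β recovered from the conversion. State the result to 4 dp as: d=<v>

Axis–angle → zyz. n̂ = (sinθₙcosφₙ, sinθₙsinφₙ, cosθₙ) = (+0.134534, +0.844948, -0.517651), ω = 3.0896.
R = I cosω + sinω [n̂]ₓ + (1−cosω) n̂n̂ᵀ gives
  R = [-0.962474, +0.254097, -0.095278; +0.200293, +0.428262, -0.881178; -0.183101, -0.867195, -0.463085]
β = atan2(√(R₁₃²+R₂₃²), R₃₃) = 2.052269; α = atan2(R₂₃, R₁₃) mod 2π = 4.604682; γ = atan2(R₃₂, −R₃₁) mod 2π = 4.920474
d^2_{0,-1}(β=2.0523) via the finite sum:
c=cos(2.052269/2)=0.518129, s=sin(2.052269/2)=0.855303; N=√[2·2·1·6]=4.898979
Admissible k: 0..1 (factorial args all ≥0)
  k=0: (−1)^1·4.8990/(2)·0.5181^3·0.8553^1 = -0.291413
  k=1: (−1)^2·4.8990/(2)·0.5181^1·0.8553^3 = +0.794095
d^2_{0,-1}(2.0523) = -0.291413 +0.794095 = +0.502683

d=0.5027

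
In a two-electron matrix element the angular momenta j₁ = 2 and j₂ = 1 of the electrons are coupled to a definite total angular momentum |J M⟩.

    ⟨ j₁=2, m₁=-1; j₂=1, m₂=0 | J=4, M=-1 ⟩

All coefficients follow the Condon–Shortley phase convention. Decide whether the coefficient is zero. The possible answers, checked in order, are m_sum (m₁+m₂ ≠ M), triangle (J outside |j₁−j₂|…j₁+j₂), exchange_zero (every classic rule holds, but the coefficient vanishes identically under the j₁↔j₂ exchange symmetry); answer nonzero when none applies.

triangle

m-sum: m₁+m₂ = -1+0 = -1, M = -1  ✓
triangle: need |j₁−j₂| ≤ J ≤ j₁+j₂, i.e. J ∈ [1, 3]; J = 4 is outside ✗ ⇒ coefficient is 0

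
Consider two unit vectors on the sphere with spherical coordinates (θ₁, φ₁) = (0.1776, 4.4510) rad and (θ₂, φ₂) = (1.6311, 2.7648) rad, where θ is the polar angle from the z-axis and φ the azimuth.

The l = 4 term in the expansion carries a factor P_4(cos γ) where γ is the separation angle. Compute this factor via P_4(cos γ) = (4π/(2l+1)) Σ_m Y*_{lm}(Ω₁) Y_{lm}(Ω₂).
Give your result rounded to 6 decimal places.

0.351400

Term-by-term m-sum for l=4 (normalisation 4π/9 = 1.396263):
  term(m=-4) = 0.00017 + 0.00008j   from Y*(Ω₁)=0.00022 - 0.00037j, Y(Ω₂)=0.02793 + 0.43843j
  term(m=-3) = -0.00017 + 0.00048j   from Y*(Ω₁)=0.00480 + 0.00481j, Y(Ω₂)=0.03198 + 0.06786j
  term(m=-2) = 0.01909 + 0.00449j   from Y*(Ω₁)=-0.05230 + 0.03014j, Y(Ω₂)=-0.23688 - 0.22227j
  term(m=-1) = -0.00303 + 0.02616j   from Y*(Ω₁)=-0.08039 - 0.30052j, Y(Ω₂)=-0.07872 - 0.03115j
  term(m=+0) = 0.21957 + 0.00000j   from Y*(Ω₁)=0.71782 + 0.00000j, Y(Ω₂)=0.30588 + 0.00000j
  term(m=+1) = -0.00303 - 0.02616j   from Y*(Ω₁)=0.08039 - 0.30052j, Y(Ω₂)=0.07872 - 0.03115j
  term(m=+2) = 0.01909 - 0.00449j   from Y*(Ω₁)=-0.05230 - 0.03014j, Y(Ω₂)=-0.23688 + 0.22227j
  term(m=+3) = -0.00017 - 0.00048j   from Y*(Ω₁)=-0.00480 + 0.00481j, Y(Ω₂)=-0.03198 + 0.06786j
  term(m=+4) = 0.00017 - 0.00008j   from Y*(Ω₁)=0.00022 + 0.00037j, Y(Ω₂)=0.02793 - 0.43843j
Accumulated sum 0.25167 + 0.00000j; after 4π/(2l+1) scaling, 0.35140 + 0.00000j ⇒ P_4 = 0.351400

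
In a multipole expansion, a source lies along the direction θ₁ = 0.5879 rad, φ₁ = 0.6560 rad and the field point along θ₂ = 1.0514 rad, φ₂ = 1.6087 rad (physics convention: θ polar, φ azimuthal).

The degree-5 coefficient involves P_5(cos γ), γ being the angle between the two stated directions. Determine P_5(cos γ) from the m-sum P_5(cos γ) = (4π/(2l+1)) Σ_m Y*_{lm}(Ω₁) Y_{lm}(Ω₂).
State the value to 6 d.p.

Expand P_5 via completeness: Σ_{m} conj(Y_{5,m}) at Ω₁ times Y_{5,m} at Ω₂ —
  [-5]  conj(Y_{5,-5})(Ω₁) = -0.024123-0.003360i ; Y_{5,-5}(Ω₂) = -0.043111-0.224746i ; Δ = +0.000285+0.005566i
  [-4]  conj(Y_{5,-4})(Ω₁) = -0.100418+0.057175i ; Y_{5,-4}(Ω₂) = +0.409017-0.062493i ; Δ = -0.037500+0.029661i
  [-3]  conj(Y_{5,-3})(Ω₁) = -0.119440+0.284719i ; Y_{5,-3}(Ω₂) = +0.031262+0.273739i ; Δ = -0.081672-0.023794i
  [-2]  conj(Y_{5,-2})(Ω₁) = +0.119584+0.451714i ; Y_{5,-2}(Ω₂) = +0.164920-0.012526i ; Δ = +0.025380+0.072999i
  [-1]  conj(Y_{5,-1})(Ω₁) = +0.193438+0.148892i ; Y_{5,-1}(Ω₂) = +0.012375+0.326331i ; Δ = -0.046194+0.064967i
  [+0]  conj(Y_{5,0})(Ω₁) = -0.317699-0.000000i ; Y_{5,0}(Ω₂) = +0.091608+0.000000i ; Δ = -0.029104-0.000000i
  [+1]  conj(Y_{5,1})(Ω₁) = -0.193438+0.148892i ; Y_{5,1}(Ω₂) = -0.012375+0.326331i ; Δ = -0.046194-0.064967i
  [+2]  conj(Y_{5,2})(Ω₁) = +0.119584-0.451714i ; Y_{5,2}(Ω₂) = +0.164920+0.012526i ; Δ = +0.025380-0.072999i
  [+3]  conj(Y_{5,3})(Ω₁) = +0.119440+0.284719i ; Y_{5,3}(Ω₂) = -0.031262+0.273739i ; Δ = -0.081672+0.023794i
  [+4]  conj(Y_{5,4})(Ω₁) = -0.100418-0.057175i ; Y_{5,4}(Ω₂) = +0.409017+0.062493i ; Δ = -0.037500-0.029661i
  [+5]  conj(Y_{5,5})(Ω₁) = +0.024123-0.003360i ; Y_{5,5}(Ω₂) = +0.043111-0.224746i ; Δ = +0.000285-0.005566i
Σ over m = -0.308507+0.000000i; ×(4π/11) → -0.352438+0.000000i. Real part: -0.352438

-0.352438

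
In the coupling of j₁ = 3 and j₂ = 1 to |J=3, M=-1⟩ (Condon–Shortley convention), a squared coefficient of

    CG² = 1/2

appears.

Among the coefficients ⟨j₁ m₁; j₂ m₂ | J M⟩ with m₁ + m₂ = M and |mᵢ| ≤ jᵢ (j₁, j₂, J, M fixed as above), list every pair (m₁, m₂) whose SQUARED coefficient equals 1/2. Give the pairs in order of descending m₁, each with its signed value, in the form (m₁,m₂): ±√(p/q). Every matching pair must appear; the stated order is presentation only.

Admissible pairs with m₁+m₂ = M = -1: (-2,1), (-1,0), (0,-1)
  (m₁,m₂)=(0,-1): CG² = 1/2, CG = +√(1/2)   ← matches the target
  (m₁,m₂)=(-1,0): CG² = 1/12, CG = −√(1/12)
  (m₁,m₂)=(-2,1): CG² = 5/12, CG = −√(5/12)
Pairs with CG² = 1/2: (0,-1): +√(1/2)

(0,-1): +√(1/2)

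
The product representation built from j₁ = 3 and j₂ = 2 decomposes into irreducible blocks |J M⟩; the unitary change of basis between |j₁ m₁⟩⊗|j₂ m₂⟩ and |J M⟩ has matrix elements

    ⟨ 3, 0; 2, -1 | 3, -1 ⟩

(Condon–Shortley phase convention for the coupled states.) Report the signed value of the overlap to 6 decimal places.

−√(1/30) ≈ -0.182574

triangle: 2!×4!×2!/9! = 96/362880
(j±m)!: 3!×3!×1!×3!×2!×4! = 10368
prefactor² = (2J+1)×Δ×N² = 96/5
  k=0: +1/(0!×2!×3!×1!×1!×1!) = 1/12
  k=1: −1/(1!×1!×2!×0!×2!×2!) = -1/8
Σ = -1/24  ⇒  CG² = 96/5×(-1/24)² = 1/30
CG = −√(1/30) = -0.182574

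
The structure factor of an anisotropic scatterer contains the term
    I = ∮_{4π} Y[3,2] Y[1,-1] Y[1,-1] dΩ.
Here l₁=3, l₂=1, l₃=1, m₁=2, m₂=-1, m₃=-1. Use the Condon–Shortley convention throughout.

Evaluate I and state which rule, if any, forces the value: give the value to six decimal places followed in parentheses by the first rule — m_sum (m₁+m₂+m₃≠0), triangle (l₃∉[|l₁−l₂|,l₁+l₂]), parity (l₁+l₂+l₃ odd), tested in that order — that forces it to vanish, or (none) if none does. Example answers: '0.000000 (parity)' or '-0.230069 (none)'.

l₃=1 ∉ [2,4] — triangle fails ⇒ I = 0

0.000000 (triangle)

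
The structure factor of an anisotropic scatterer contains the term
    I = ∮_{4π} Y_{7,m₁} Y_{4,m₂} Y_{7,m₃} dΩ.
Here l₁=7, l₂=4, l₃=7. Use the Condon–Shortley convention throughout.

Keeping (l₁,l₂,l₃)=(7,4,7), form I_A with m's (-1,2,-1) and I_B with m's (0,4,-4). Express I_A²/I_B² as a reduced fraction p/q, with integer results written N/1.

Same 7,4,7: normalisation and zero-m 3j drop out of the ratio.
A: Δ: 4! 10! 4! / 19! → 1/58198140; sum: t=2:+1/1658880 t=3:−1/518400 t=4:+1/1658880 = -1/1382400; 3j²(7 4 7; -1 2 -1) = Δ·Π!·Σ² = 504/46189  (sign -1)
B: Δ: 4! 10! 4! / 19! → 1/58198140; sum: t=4:+1/17418240 = 1/17418240; 3j²(7 4 7; 0 4 -4) = Δ·Π!·Σ² = 175/12597  (sign -1)
I_A²/I_B² = (504/46189)/(175/12597) = 216/275

216/275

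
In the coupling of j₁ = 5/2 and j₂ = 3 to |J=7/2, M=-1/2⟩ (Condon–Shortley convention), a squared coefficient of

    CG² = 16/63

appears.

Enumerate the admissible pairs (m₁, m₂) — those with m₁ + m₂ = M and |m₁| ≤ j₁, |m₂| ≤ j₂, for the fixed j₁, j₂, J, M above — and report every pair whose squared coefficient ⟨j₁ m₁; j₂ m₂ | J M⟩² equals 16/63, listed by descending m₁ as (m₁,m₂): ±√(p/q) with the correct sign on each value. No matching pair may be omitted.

(-5/2,2): +√(16/63)

Admissible pairs with m₁+m₂ = M = -1/2: (-5/2,2), (-3/2,1), (-1/2,0), (1/2,-1), (3/2,-2), (5/2,-3)
  (m₁,m₂)=(5/2,-3): CG² = 2/21, CG = +√(2/21)
  (m₁,m₂)=(3/2,-2): CG² = 20/63, CG = +√(20/63)
  (m₁,m₂)=(1/2,-1): CG² = 1/63, CG = −√(1/63)
  (m₁,m₂)=(-1/2,0): CG² = 4/21, CG = −√(4/21)
  (m₁,m₂)=(-3/2,1): CG² = 8/63, CG = +√(8/63)
  (m₁,m₂)=(-5/2,2): CG² = 16/63, CG = +√(16/63)   ← matches the target
Pairs with CG² = 16/63: (-5/2,2): +√(16/63)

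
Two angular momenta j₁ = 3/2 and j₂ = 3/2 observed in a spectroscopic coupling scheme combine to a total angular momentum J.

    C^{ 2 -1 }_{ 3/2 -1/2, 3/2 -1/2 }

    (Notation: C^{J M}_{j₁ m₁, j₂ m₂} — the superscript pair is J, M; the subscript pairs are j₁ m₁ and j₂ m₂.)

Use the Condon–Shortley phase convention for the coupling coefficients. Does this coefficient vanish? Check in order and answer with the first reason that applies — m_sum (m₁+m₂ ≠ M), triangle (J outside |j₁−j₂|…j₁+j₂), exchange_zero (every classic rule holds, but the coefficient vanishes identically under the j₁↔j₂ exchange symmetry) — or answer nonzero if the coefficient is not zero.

m-sum: m₁+m₂ = -1/2+(-1/2) = -1, M = -1  ✓
triangle: |j₁−j₂| = 0 ≤ J = 2 ≤ j₁+j₂ = 3  ✓
exchange: j₁=j₂ and m₁=m₂, and (−1)^(j₁+j₂−J) = (−1)^1 = −1 forces ⟨j₁m₁;j₂m₂|JM⟩ = −⟨j₂m₂;j₁m₁|JM⟩ = −⟨j₁m₁;j₂m₂|JM⟩ ⇒ the coefficient vanishes identically
Racah sum check: Σ_k collapses to 0 ⇒ CG = 0

exchange_zero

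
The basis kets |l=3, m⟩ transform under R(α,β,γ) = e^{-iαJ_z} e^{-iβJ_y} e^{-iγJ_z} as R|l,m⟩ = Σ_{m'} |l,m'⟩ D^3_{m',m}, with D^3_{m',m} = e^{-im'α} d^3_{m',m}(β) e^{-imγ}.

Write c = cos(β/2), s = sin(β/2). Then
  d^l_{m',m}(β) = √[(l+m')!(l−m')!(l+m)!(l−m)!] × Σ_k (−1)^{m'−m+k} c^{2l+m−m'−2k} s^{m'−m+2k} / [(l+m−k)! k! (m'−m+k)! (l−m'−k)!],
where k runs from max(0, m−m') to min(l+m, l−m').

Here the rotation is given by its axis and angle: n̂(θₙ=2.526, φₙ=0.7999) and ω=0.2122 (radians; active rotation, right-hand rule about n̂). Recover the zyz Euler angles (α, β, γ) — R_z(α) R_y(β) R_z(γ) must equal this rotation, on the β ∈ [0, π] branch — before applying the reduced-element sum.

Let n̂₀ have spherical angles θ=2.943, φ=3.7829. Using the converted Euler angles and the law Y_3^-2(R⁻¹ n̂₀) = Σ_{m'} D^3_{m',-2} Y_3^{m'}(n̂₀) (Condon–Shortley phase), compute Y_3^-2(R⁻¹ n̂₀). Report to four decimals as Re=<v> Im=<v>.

Re=0.0461 Im=0.0186

Axis–angle → zyz. n̂ = (sinθₙcosφₙ, sinθₙsinφₙ, cosθₙ) = (+0.402349, +0.414192, -0.816431), ω = 0.2122.
R = I cosω + sinω [n̂]ₓ + (1−cosω) n̂n̂ᵀ gives
  R = [+0.981201, +0.175687, +0.079865; -0.168212, +0.981418, -0.092324; -0.094601, +0.077154, +0.992521]
β = atan2(√(R₁₃²+R₂₃²), R₃₃) = 0.122380; α = atan2(R₂₃, R₁₃) mod 2π = 5.425557; γ = atan2(R₃₂, −R₃₁) mod 2π = 0.684165
Need the full column D^3_{m',-2} for m'=−3..3 at α=5.4256, β=0.1224, γ=0.6842.
cos(β/2)=0.998128, sin(β/2)=0.061152
d^3_{-3,-2}: single k=1 term ⇒ +0.148394;  D = +0.053141-0.138553i
d^3_{-2,-2}: k∈[0..1] ⇒ +0.988823 -0.018558 = +0.970265;  D = +0.912459-0.329899i
d^3_{-1,-2}: k∈[0..1] ⇒ -0.191576 +0.001438 = -0.190138;  D = -0.165877-0.092937i
d^3_{0,-2}: k∈[0..1] ⇒ +0.020329 -0.000076 = +0.020253;  D = +0.004073+0.019839i
d^3_{1,-2}: k∈[0..1] ⇒ -0.001438 +0.000003 = -0.001435;  D = +0.000875-0.001138i
d^3_{2,-2}: k∈[0..1] ⇒ +0.000070 -0.000000 = +0.000070;  D = -0.000069+0.000004i
d^3_{3,-2}: single k=0 term ⇒ -0.000002;  D = +0.000001+0.000001i
Y_3^{m'}(θ=2.943,φ=3.7829) and Σ D·Y over m':
  (+0.0531-0.1386i)·(+0.0011+0.0030i)  (+0.9125-0.3299i)·(-0.0111+0.0374i)  (-0.1659-0.0929i)·(-0.1944+0.1452i)  (+0.0041+0.0198i)·(-0.6605+0.0000i)  (+0.0009-0.0011i)·(+0.1944+0.1452i)  (-0.0001+0.0000i)·(-0.0111-0.0374i)  (+0.0000+0.0000i)·(-0.0011+0.0030i)
Y_3^-2(R⁻¹ n̂) = +0.046084+0.018575i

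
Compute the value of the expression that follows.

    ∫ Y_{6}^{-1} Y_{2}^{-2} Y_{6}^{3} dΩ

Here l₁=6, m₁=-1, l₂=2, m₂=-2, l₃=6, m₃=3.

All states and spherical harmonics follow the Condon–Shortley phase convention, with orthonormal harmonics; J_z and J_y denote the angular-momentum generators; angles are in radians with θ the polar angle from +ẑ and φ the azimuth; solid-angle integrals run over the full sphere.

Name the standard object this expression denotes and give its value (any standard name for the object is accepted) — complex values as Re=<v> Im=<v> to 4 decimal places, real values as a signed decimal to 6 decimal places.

Gaunt coefficient, +0.177674

This is a Gaunt coefficient — the integral of a triple product of spherical harmonics over the sphere.
m-sum 0 ✓  L=14 even ✓  4≤6≤8 ✓
Π(2lᵢ+1) = 13×5×13 = 845
triangle coeff Δ(6,2,6) = 1/90090
Σ_t [0,2]: t=0:+1/69120 t=1:−1/14400 t=2:+1/69120 = -7/172800
(3j)²=14/715 [(6 2 6; 0 0 0)], sign=-1
Σ_t [0,0]: t=0:+1/120960 = 1/120960
(3j)²=24/1001 [(6 2 6; -1 -2 3)], sign=-1
⇒ 4πI² = 48/121
I = (+1)√(48/121/(4π)) = 0.17767364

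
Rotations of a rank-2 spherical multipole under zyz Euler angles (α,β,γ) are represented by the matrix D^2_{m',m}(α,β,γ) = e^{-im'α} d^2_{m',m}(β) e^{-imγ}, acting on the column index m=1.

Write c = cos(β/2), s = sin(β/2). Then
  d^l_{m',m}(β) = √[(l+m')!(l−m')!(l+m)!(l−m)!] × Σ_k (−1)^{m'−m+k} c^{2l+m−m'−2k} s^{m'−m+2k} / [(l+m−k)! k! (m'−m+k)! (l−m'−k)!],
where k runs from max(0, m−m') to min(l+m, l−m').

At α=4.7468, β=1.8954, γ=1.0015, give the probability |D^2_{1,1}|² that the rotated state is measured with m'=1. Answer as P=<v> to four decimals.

P=0.3111

First d^2_{1,1}(β=1.8954), then the phase factors e^{-i(1)α} and e^{-i(1)γ}:
Half-angle: c=0.583552, s=0.812075. N=√(6·1·6·1)=6.000000
The bounds max(0,m−m')=0 and min(l+m,l−m')=1 give 2 terms
  k=0: (−1)^0·6.0000/(6)·0.5836^4·0.8121^0 = +0.115963
  k=1: (−1)^1·6.0000/(2)·0.5836^2·0.8121^2 = -0.673711
d^2_{1,1}(1.8954) = +0.115963 -0.673711 = -0.557748
|D^2_{1,1}|² = |d^2_{1,1}(β)|² = (-0.557748)² = 0.311083 (the z-rotation phases have unit modulus)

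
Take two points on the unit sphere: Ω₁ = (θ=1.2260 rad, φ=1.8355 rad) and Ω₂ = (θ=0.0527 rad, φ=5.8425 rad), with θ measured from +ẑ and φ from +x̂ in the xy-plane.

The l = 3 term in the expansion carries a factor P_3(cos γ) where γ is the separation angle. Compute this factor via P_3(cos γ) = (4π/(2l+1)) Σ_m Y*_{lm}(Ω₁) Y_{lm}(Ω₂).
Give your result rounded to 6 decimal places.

Summing Y*_{l m}(θ₁,φ₁)·Y_{l m}(θ₂,φ₂) over m ∈ [−3, 3]; prefactor 4π/(2·3+1) = 1.795196:
  term(m=-3) = (0.000018, 0.000011)   from Y*(Ω₁)=(0.248070, -0.243784), Y(Ω₂)=(0.000015, 0.000059)
  term(m=-2) = (-0.000138, -0.000855)   from Y*(Ω₁)=(-0.264086, -0.154522), Y(Ω₂)=(0.001801, 0.002185)
  term(m=-1) = (0.005737, -0.006738)   from Y*(Ω₁)=(0.034119, -0.125870), Y(Ω₂)=(0.061375, 0.028946)
  term(m=+0) = (-0.226746, -0.000000)   from Y*(Ω₁)=(-0.306353, -0.000000), Y(Ω₂)=(0.740146, 0.000000)
  term(m=+1) = (0.005737, 0.006738)   from Y*(Ω₁)=(-0.034119, -0.125870), Y(Ω₂)=(-0.061375, 0.028946)
  term(m=+2) = (-0.000138, 0.000855)   from Y*(Ω₁)=(-0.264086, 0.154522), Y(Ω₂)=(0.001801, -0.002185)
  term(m=+3) = (0.000018, -0.000011)   from Y*(Ω₁)=(-0.248070, -0.243784), Y(Ω₂)=(-0.000015, 0.000059)
Total Σ_m = (-0.215511, -0.000000). Multiply by 1.795196: (-0.386885, -0.000000). P_3(cos γ) = -0.386885

-0.386885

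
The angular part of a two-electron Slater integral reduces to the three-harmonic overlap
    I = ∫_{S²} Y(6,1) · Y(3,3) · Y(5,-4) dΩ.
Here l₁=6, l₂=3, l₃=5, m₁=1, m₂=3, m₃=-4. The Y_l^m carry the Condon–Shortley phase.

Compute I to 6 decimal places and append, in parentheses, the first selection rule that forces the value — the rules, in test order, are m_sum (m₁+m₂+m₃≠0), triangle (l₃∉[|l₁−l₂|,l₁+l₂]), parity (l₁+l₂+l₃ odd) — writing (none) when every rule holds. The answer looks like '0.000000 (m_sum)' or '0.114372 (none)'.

Rules hold: Σm=0, L=14 even, 3≤5≤9.
N = 13·7·11 = 1001
Δ = 4!·8!·2!/15! = 1/675675
Racah Σ t=1..3: t=1:−1/8640 t=2:+1/2304 t=3:−1/8640 = 7/34560
⇒ 3j(6 3 5; 0 0 0)² = 7/429, sgn -1
Racah Σ t=4..4: t=4:+1/241920 = 1/241920
⇒ 3j(6 3 5; 1 3 -4)² = 4/1001, sgn -1
4πI² = N·(3j₀)²·(3jₘ)² = 28/429
I = +1·√(0.0652681/4π) = 0.07206849
No selection rule forces the value: the integral is nonzero (none).

0.072068 (none)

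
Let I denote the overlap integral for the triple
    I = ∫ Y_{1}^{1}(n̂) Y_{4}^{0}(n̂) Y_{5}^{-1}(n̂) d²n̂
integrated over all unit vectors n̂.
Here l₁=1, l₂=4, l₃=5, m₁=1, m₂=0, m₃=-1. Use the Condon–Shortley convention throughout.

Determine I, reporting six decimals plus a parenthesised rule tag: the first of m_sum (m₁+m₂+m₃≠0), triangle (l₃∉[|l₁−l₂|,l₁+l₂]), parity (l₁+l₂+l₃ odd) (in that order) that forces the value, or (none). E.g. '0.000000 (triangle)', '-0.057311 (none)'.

Rules hold: Σm=0, L=10 even, 3≤5≤5.
N = 3·9·11 = 297
Δ = 0!·2!·8!/11! = 1/495
Racah Σ t=0..0: t=0:+1/576 = 1/576
⇒ 3j(1 4 5; 0 0 0)² = 5/99, sgn -1
Racah Σ t=0..0: t=0:+1/1152 = 1/1152
⇒ 3j(1 4 5; 1 0 -1)² = 1/33, sgn +1
4πI² = N·(3j₀)²·(3jₘ)² = 5/11
I = -1·√(0.454545/4π) = -0.19018827
No selection rule forces the value: the integral is nonzero (none).

-0.190188 (none)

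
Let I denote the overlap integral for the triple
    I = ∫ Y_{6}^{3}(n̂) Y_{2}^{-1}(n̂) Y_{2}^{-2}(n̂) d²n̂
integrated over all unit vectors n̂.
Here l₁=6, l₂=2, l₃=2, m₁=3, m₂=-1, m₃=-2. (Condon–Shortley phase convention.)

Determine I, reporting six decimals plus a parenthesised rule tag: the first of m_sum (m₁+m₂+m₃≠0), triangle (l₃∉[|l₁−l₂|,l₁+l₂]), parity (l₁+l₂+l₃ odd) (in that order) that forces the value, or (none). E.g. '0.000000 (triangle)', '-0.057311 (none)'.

l₃=2 ∉ [4,8] — triangle fails ⇒ I = 0

0.000000 (triangle)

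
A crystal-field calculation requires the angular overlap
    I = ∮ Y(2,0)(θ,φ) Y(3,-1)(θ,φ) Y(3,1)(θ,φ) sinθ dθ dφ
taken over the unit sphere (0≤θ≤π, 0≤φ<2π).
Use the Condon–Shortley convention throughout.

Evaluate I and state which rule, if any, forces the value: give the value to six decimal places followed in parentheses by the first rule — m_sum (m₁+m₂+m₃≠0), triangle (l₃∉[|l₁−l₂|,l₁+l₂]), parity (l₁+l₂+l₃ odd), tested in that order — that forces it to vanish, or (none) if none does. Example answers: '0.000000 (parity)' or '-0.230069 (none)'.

Rules hold: Σm=0, L=8 even, 1≤3≤5.
N = 5·7·7 = 245
Δ = 2!·2!·4!/9! = 1/3780
Racah Σ t=0..2: t=0:+1/24 t=1:−1/4 t=2:+1/24 = -1/6
⇒ 3j(2 3 3; 0 0 0)² = 4/105, sgn +1
Racah Σ t=0..2: t=0:+1/16 t=1:−1/6 t=2:+1/96 = -3/32
⇒ 3j(2 3 3; 0 -1 1)² = 3/140, sgn -1
4πI² = N·(3j₀)²·(3jₘ)² = 1/5
I = -1·√(0.2/4π) = -0.12615663
No selection rule forces the value: the integral is nonzero (none).

-0.126157 (none)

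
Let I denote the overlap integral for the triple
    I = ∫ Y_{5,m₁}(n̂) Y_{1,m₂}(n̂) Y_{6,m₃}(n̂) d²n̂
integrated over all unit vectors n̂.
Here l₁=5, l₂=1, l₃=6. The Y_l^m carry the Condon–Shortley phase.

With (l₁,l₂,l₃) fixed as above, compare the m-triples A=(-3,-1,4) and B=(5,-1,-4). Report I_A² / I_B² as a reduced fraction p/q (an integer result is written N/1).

l's match ⇒ only the (l;m) 3-j factors differ between A and B.
A: triangle coeff Δ(5,1,6) = 1/858; Σ_t [0,0]: t=0:+1/161280 = 1/161280; (3j)²=15/286 [(5 1 6; -3 -1 4)], sign=+1
B: triangle coeff Δ(5,1,6) = 1/858; Σ_t [0,0]: t=0:+1/7257600 = 1/7257600; (3j)²=1/858 [(5 1 6; 5 -1 -4)], sign=+1
I_A²/I_B² = (15/286)/(1/858) = 45/1

45/1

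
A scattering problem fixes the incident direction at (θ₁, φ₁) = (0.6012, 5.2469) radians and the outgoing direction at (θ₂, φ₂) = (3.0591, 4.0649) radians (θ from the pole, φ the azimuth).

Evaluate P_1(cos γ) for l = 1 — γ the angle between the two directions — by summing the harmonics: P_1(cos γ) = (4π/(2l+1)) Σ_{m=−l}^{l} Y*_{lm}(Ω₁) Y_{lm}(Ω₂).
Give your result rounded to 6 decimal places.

Term-by-term m-sum for l=1 (normalisation 4π/3 = 4.188790):
  term(m=-1) = (0.002109, 0.005148)   from Y*(Ω₁)=(0.099552, -0.168165), Y(Ω₂)=(-0.017172, 0.022706)
  term(m=+0) = (-0.196203, 0.000000)   from Y*(Ω₁)=(0.402930, -0.000000), Y(Ω₂)=(-0.486941, 0.000000)
  term(m=+1) = (0.002109, -0.005148)   from Y*(Ω₁)=(-0.099552, -0.168165), Y(Ω₂)=(0.017172, 0.022706)
Accumulated sum (-0.191985, 0.000000); after 4π/(2l+1) scaling, (-0.804185, 0.000000) ⇒ P_1 = -0.804185

-0.804185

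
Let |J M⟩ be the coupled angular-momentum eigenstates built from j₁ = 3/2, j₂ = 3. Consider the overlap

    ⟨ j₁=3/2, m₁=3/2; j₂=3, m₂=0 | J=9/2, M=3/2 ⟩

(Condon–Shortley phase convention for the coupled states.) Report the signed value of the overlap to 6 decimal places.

+√(5/21) ≈ +0.487950

triangle: 0!·3!·6!/10! = 4320/3628800
(j±m)!: 3!·0!·3!·3!·6!·3! = 933120
prefactor² = (2J+1)·Δ·N² = 77760/7
  k=0: +1/(0!·0!·0!·3!·3!·3!) = 1/216
Σ = 1/216  ⇒  CG² = 77760/7·(1/216)² = 5/21
CG = +√(5/21) = +0.487950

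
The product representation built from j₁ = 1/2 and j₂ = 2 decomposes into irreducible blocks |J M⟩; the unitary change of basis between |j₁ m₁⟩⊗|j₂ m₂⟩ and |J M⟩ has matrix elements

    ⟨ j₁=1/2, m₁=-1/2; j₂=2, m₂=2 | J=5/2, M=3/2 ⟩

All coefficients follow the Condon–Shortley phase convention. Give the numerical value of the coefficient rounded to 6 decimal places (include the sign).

√[6·0!1!4!/6! · 0!1!4!0!4!1!] = √(576/5)
  +(−1)^0/∏(0,0,1,4,0,0)! = 1/24  (running 1/24)
⟨..|..⟩ = √(576/5)·(1/24) = +0.447214

+0.447214  (= +√(1/5))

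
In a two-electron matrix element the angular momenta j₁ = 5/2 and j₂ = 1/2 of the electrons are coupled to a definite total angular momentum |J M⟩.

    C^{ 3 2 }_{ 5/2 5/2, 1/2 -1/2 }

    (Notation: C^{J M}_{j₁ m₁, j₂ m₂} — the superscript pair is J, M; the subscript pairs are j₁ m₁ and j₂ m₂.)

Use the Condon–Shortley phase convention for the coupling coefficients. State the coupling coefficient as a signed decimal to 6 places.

triangle: 0!×5!×1!/7! = 120/5040
(j±m)!: 5!×0!×0!×1!×5!×1! = 14400
prefactor² = (2J+1)×Δ×N² = 2400
  k=0: +1/(0!×0!×0!×0!×5!×1!) = 1/120
Σ = 1/120  ⇒  CG² = 2400×(1/120)² = 1/6
CG = +√(1/6) = +0.408248

+√(1/6) ≈ +0.408248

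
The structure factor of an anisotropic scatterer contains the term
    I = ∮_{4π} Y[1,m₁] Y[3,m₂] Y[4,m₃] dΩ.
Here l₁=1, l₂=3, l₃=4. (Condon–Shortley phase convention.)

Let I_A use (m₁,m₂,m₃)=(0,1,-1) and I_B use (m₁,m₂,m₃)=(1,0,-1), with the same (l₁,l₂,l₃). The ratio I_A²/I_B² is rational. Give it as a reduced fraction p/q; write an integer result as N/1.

3/2

l's match ⇒ only the (l;m) 3-j factors differ between A and B.
A: triangle coeff Δ(1,3,4) = 1/252; Σ_t [0,0]: t=0:+1/48 = 1/48; (3j)²=5/84 [(1 3 4; 0 1 -1)], sign=-1
B: triangle coeff Δ(1,3,4) = 1/252; Σ_t [0,0]: t=0:+1/72 = 1/72; (3j)²=5/126 [(1 3 4; 1 0 -1)], sign=-1
I_A²/I_B² = (5/84)/(5/126) = 3/2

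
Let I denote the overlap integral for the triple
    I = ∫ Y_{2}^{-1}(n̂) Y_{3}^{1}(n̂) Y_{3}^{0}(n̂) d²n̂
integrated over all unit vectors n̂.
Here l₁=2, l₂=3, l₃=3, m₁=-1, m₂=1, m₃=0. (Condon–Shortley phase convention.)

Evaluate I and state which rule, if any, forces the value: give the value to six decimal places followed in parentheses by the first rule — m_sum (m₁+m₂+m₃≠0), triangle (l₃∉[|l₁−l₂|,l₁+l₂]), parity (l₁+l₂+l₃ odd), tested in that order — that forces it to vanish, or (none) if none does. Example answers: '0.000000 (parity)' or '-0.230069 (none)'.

-0.059471 (none)

Rules hold: Σm=0, L=8 even, 1≤3≤5.
N = 5·7·7 = 245
Δ = 2!·2!·4!/9! = 1/3780
Racah Σ t=0..2: t=0:+1/24 t=1:−1/4 t=2:+1/24 = -1/6
⇒ 3j(2 3 3; 0 0 0)² = 4/105, sgn +1
Racah Σ t=1..2: t=1:−1/12 t=2:+1/8 = 1/24
⇒ 3j(2 3 3; -1 1 0)² = 1/210, sgn -1
4πI² = N·(3j₀)²·(3jₘ)² = 2/45
I = -1·√(0.0444444/4π) = -0.05947080
No selection rule forces the value: the integral is nonzero (none).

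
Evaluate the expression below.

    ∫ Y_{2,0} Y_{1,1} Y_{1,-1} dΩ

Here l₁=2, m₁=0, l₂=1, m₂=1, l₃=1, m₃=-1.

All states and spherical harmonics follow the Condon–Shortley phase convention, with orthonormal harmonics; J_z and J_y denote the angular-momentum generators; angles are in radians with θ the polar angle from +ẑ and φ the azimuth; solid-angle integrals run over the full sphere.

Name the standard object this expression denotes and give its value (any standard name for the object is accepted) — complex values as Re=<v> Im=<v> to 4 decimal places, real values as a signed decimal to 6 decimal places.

Gaunt coefficient, +0.126157

This is a Gaunt coefficient — the integral of a triple product of spherical harmonics over the sphere.
Checks pass: Σm=0; 4 even; l₃=1∈[1,3].
(2·2+1)(2·1+1)(2·1+1) = 45
Δ: 2! 2! 0! / 5! → 1/30
sum: t=1:−1/1 = -1/1
3j²(2 1 1; 0 0 0) = Δ·Π!·Σ² = 2/15  (sign +1)
sum: t=2:+1/4 = 1/4
3j²(2 1 1; 0 1 -1) = Δ·Π!·Σ² = 1/30  (sign +1)
combine: 4πI² = 45·2/15·1/30 = 1/5
take √, sign +1: I = 0.12615663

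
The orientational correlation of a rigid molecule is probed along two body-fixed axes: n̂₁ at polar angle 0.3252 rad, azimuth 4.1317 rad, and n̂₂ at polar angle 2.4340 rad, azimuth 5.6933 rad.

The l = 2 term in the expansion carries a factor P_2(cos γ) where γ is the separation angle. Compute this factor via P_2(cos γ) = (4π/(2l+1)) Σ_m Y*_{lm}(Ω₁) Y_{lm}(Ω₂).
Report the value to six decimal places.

0.273693

Term-by-term m-sum for l=2 (normalisation 4π/5 = 2.513274):
  term(m=-2) = (-0.006434, -0.000118)   from Y*(Ω₁)=(-0.015696, 0.036172), Y(Ω₂)=(0.062203, 0.150885)
  term(m=-1) = (-0.000821, 0.089251)   from Y*(Ω₁)=(-0.128313, -0.195553), Y(Ω₂)=(-0.317117, -0.212275)
  term(m=+0) = (0.123409, 0.000000)   from Y*(Ω₁)=(0.534198, -0.000000), Y(Ω₂)=(0.231017, 0.000000)
  term(m=+1) = (-0.000821, -0.089251)   from Y*(Ω₁)=(0.128313, -0.195553), Y(Ω₂)=(0.317117, -0.212275)
  term(m=+2) = (-0.006434, 0.000118)   from Y*(Ω₁)=(-0.015696, -0.036172), Y(Ω₂)=(0.062203, -0.150885)
Total Σ_m = (0.108899, 0.000000). Multiply by 2.513274: (0.273693, 0.000000). P_2(cos γ) = 0.273693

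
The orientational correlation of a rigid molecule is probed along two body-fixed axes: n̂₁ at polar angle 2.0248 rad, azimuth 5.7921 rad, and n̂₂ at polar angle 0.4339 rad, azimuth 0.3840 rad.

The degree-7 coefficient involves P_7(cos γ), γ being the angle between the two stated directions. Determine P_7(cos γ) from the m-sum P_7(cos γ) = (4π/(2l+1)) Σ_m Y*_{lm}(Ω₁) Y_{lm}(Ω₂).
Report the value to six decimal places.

0.270245

Expand P_7 via completeness: Σ_{m} conj(Y_{7,m}) at Ω₁ times Y_{7,m} at Ω₂ —
  term(m=-7) = (0.000271, 0.000043)   from Y*(Ω₁)=(-0.226460, 0.069062), Y(Ω₂)=(-0.001043, -0.000509)
  term(m=-6) = (-0.002077, -0.003479)   from Y*(Ω₁)=(0.424103, 0.083800), Y(Ω₂)=(-0.006273, -0.006965)
  term(m=-5) = (-0.004989, 0.014242)   from Y*(Ω₁)=(-0.249707, -0.204488), Y(Ω₂)=(-0.015997, -0.043934)
  term(m=-4) = (-0.015734, 0.005900)   from Y*(Ω₁)=(-0.040218, -0.096863), Y(Ω₂)=(0.005574, -0.160117)
  term(m=-3) = (0.115252, 0.065429)   from Y*(Ω₁)=(-0.034442, 0.351987), Y(Ω₂)=(0.152387, -0.342343)
  term(m=-2) = (-0.004596, -0.025345)   from Y*(Ω₁)=(0.026685, -0.039973), Y(Ω₂)=(0.385502, -0.372316)
  term(m=-1) = (0.056479, -0.067641)   from Y*(Ω₁)=(0.288841, -0.154467), Y(Ω₂)=(0.249434, -0.100786)
  term(m=+0) = (0.033368, 0.000000)   from Y*(Ω₁)=(-0.089916, -0.000000), Y(Ω₂)=(-0.371107, 0.000000)
  term(m=+1) = (0.056479, 0.067641)   from Y*(Ω₁)=(-0.288841, -0.154467), Y(Ω₂)=(-0.249434, -0.100786)
  term(m=+2) = (-0.004596, 0.025345)   from Y*(Ω₁)=(0.026685, 0.039973), Y(Ω₂)=(0.385502, 0.372316)
  term(m=+3) = (0.115252, -0.065429)   from Y*(Ω₁)=(0.034442, 0.351987), Y(Ω₂)=(-0.152387, -0.342343)
  term(m=+4) = (-0.015734, -0.005900)   from Y*(Ω₁)=(-0.040218, 0.096863), Y(Ω₂)=(0.005574, 0.160117)
  term(m=+5) = (-0.004989, -0.014242)   from Y*(Ω₁)=(0.249707, -0.204488), Y(Ω₂)=(0.015997, -0.043934)
  term(m=+6) = (-0.002077, 0.003479)   from Y*(Ω₁)=(0.424103, -0.083800), Y(Ω₂)=(-0.006273, 0.006965)
  term(m=+7) = (0.000271, -0.000043)   from Y*(Ω₁)=(0.226460, 0.069062), Y(Ω₂)=(0.001043, -0.000509)
Σ over m = (0.322581, -0.000000); ×(4π/15) → (0.270245, -0.000000). Real part: 0.270245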